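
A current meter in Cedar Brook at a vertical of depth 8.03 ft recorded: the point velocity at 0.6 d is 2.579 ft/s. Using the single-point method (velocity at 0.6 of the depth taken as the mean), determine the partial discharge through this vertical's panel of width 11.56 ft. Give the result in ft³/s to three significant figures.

v̄ = v₀.₆ = 2.579 ft/s
q = v̄ × d × w = 2.579 × 8.03 × 11.56 = 239.4 ft³/s

239 ft³/s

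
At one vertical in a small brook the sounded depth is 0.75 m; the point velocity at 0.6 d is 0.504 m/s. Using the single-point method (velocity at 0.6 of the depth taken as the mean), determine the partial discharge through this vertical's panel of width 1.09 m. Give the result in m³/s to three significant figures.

0.412 m³/s

v̄ = v₀.₆ = 0.504 m/s
q = v̄ × d × w = 0.5040 × 0.75 × 1.09 = 0.4120 m³/s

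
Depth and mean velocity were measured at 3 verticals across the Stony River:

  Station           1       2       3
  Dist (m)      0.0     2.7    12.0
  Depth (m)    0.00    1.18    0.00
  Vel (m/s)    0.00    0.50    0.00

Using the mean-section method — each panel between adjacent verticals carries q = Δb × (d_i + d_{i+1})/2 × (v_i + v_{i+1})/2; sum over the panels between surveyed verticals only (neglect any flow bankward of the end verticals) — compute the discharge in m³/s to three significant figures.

1.77 m³/s

Panel 1-2: Δb = 2.7 m, d̄ = (0.00+1.18)/2 = 0.59, v̄ = (0.00+0.50)/2 = 0.25 → q = 2.7×0.59×0.25 = 0.3983 m³/s
Panel 2-3: Δb = 9.3 m, d̄ = (1.18+0.00)/2 = 0.59, v̄ = (0.50+0.00)/2 = 0.25 → q = 9.3×0.59×0.25 = 1.372 m³/s
Q = Σ q = 1.770 m³/s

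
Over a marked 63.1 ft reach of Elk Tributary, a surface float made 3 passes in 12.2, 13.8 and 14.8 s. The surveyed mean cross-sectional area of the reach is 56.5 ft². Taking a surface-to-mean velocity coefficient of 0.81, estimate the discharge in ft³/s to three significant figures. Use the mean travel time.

t̄ = (12.2 + 13.8 + 14.8) / 3 = 13.6 s
v_surface = L / t̄ = 63.1 / 13.6 = 4.640 ft/s
v_mean = 0.81 × 4.640 = 3.758 ft/s
Q = A × v_mean = 56.5 × 3.758 = 212.3 ft³/s

212 ft³/s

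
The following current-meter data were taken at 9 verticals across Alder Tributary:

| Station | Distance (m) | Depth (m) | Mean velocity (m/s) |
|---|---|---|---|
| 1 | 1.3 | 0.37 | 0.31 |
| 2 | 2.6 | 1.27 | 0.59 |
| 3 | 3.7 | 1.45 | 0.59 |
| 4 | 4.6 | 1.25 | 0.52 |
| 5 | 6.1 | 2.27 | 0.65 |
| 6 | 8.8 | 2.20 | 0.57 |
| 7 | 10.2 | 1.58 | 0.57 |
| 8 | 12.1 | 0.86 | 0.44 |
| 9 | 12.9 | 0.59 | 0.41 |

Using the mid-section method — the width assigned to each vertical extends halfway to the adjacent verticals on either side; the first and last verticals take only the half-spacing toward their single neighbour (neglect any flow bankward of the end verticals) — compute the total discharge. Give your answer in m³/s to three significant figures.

w_1 = (2.6 − 1.3)/2 = 0.65 m; q_1 = 0.31 × 0.37 × 0.65 = 0.07456 m³/s
w_2 = (3.7 − 1.3)/2 = 1.2 m; q_2 = 0.59 × 1.27 × 1.2 = 0.8992 m³/s
w_3 = (4.6 − 2.6)/2 = 1 m; q_3 = 0.59 × 1.45 × 1 = 0.8555 m³/s
w_4 = (6.1 − 3.7)/2 = 1.2 m; q_4 = 0.52 × 1.25 × 1.2 = 0.7800 m³/s
w_5 = (8.8 − 4.6)/2 = 2.1 m; q_5 = 0.65 × 2.27 × 2.1 = 3.099 m³/s
w_6 = (10.2 − 6.1)/2 = 2.05 m; q_6 = 0.57 × 2.20 × 2.05 = 2.571 m³/s
w_7 = (12.1 − 8.8)/2 = 1.65 m; q_7 = 0.57 × 1.58 × 1.65 = 1.486 m³/s
w_8 = (12.9 − 10.2)/2 = 1.35 m; q_8 = 0.44 × 0.86 × 1.35 = 0.5108 m³/s
w_9 = (12.9 − 12.1)/2 = 0.4 m; q_9 = 0.41 × 0.59 × 0.4 = 0.09676 m³/s
Q = Σ qᵢ = 10.37 m³/s

10.4 m³/s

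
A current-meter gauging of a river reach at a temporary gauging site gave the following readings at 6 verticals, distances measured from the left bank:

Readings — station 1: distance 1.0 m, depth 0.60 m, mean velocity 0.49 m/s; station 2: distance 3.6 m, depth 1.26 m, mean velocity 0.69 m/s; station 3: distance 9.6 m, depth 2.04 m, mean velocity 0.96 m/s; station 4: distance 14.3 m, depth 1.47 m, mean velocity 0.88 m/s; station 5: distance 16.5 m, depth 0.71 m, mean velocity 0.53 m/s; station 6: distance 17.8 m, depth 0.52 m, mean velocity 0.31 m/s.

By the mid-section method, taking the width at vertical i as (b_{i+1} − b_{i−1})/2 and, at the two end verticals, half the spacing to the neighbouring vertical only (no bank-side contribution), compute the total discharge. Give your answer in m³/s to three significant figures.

19.8 m³/s

w_1 = (3.6 − 1.0)/2 = 1.3 m; q_1 = 0.49 × 0.60 × 1.3 = 0.3822 m³/s
w_2 = (9.6 − 1.0)/2 = 4.3 m; q_2 = 0.69 × 1.26 × 4.3 = 3.738 m³/s
w_3 = (14.3 − 3.6)/2 = 5.35 m; q_3 = 0.96 × 2.04 × 5.35 = 10.48 m³/s
w_4 = (16.5 − 9.6)/2 = 3.45 m; q_4 = 0.88 × 1.47 × 3.45 = 4.463 m³/s
w_5 = (17.8 − 14.3)/2 = 1.75 m; q_5 = 0.53 × 0.71 × 1.75 = 0.6585 m³/s
w_6 = (17.8 − 16.5)/2 = 0.65 m; q_6 = 0.31 × 0.52 × 0.65 = 0.1048 m³/s
Q = Σ qᵢ = 19.82 m³/s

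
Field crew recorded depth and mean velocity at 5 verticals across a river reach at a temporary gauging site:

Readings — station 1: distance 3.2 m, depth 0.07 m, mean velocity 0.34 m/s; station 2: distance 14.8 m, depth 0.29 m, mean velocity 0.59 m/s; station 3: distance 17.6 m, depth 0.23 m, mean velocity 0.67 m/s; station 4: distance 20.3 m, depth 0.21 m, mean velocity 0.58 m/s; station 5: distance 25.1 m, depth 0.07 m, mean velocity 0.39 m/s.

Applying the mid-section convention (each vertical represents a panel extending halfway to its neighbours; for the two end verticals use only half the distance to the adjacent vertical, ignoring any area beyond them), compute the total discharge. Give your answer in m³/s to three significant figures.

w_1 = (14.8 − 3.2)/2 = 5.8 m; q_1 = 0.34 × 0.07 × 5.8 = 0.1380 m³/s
w_2 = (17.6 − 3.2)/2 = 7.2 m; q_2 = 0.59 × 0.29 × 7.2 = 1.232 m³/s
w_3 = (20.3 − 14.8)/2 = 2.75 m; q_3 = 0.67 × 0.23 × 2.75 = 0.4238 m³/s
w_4 = (25.1 − 17.6)/2 = 3.75 m; q_4 = 0.58 × 0.21 × 3.75 = 0.4568 m³/s
w_5 = (25.1 − 20.3)/2 = 2.4 m; q_5 = 0.39 × 0.07 × 2.4 = 0.06552 m³/s
Q = Σ qᵢ = 2.316 m³/s

2.32 m³/s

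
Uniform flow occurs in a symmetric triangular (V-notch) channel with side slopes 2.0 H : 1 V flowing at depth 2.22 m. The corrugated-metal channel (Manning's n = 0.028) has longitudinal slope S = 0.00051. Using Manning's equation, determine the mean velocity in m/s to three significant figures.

0.803 m/s

A = z·y² = 2.0×2.22² = 9.857 m²
P = 2y√(1+z²) = 2×2.22×√(1+2.0²) = 9.928 m
R = A/P = 9.857/9.928 = 0.9928 m
Q = (1/n)·A·R^(2/3)·S^(1/2) = (1/0.028) × 9.857 × 0.9928^(2/3) × 0.00051^(1/2) = 7.912 m³/s
V = Q/A = 7.912/9.857 = 0.8027 m/s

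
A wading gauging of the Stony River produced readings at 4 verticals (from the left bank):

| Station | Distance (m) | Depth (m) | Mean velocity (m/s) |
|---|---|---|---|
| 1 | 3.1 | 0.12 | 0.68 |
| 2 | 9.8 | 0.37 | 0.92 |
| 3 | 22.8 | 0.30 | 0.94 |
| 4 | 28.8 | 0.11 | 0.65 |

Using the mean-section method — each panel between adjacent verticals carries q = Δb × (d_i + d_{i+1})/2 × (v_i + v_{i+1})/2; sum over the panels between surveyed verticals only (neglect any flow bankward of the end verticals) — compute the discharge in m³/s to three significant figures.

Panel 1-2: Δb = 6.7 m, d̄ = (0.12+0.37)/2 = 0.245, v̄ = (0.68+0.92)/2 = 0.8 → q = 6.7×0.245×0.8 = 1.313 m³/s
Panel 2-3: Δb = 13 m, d̄ = (0.37+0.30)/2 = 0.335, v̄ = (0.92+0.94)/2 = 0.93 → q = 13×0.335×0.93 = 4.050 m³/s
Panel 3-4: Δb = 6 m, d̄ = (0.30+0.11)/2 = 0.205, v̄ = (0.94+0.65)/2 = 0.795 → q = 6×0.205×0.795 = 0.9779 m³/s
Q = Σ q = 6.341 m³/s

6.34 m³/s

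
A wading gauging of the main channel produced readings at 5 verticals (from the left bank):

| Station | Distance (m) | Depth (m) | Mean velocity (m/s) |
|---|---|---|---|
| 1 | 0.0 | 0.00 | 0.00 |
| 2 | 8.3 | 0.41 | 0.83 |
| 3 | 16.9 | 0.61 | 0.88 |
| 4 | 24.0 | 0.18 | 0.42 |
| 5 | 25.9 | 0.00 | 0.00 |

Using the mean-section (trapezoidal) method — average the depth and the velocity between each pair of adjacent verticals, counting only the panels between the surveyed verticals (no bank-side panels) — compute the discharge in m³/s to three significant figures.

Panel 1-2: Δb = 8.3 m, d̄ = (0.00+0.41)/2 = 0.205, v̄ = (0.00+0.83)/2 = 0.415 → q = 8.3×0.205×0.415 = 0.7061 m³/s
Panel 2-3: Δb = 8.6 m, d̄ = (0.41+0.61)/2 = 0.51, v̄ = (0.83+0.88)/2 = 0.855 → q = 8.6×0.51×0.855 = 3.750 m³/s
Panel 3-4: Δb = 7.1 m, d̄ = (0.61+0.18)/2 = 0.395, v̄ = (0.88+0.42)/2 = 0.65 → q = 7.1×0.395×0.65 = 1.823 m³/s
Panel 4-5: Δb = 1.9 m, d̄ = (0.18+0.00)/2 = 0.09, v̄ = (0.42+0.00)/2 = 0.21 → q = 1.9×0.09×0.21 = 0.03591 m³/s
Q = Σ q = 6.315 m³/s

6.31 m³/s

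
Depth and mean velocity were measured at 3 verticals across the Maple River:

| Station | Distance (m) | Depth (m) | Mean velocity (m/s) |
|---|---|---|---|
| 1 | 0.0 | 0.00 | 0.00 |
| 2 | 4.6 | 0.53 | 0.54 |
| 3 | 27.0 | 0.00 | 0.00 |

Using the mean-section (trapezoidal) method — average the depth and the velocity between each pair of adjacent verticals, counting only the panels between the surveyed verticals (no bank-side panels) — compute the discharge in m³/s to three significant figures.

Panel 1-2: Δb = 4.6 m, d̄ = (0.00+0.53)/2 = 0.265, v̄ = (0.00+0.54)/2 = 0.27 → q = 4.6×0.265×0.27 = 0.3291 m³/s
Panel 2-3: Δb = 22.4 m, d̄ = (0.53+0.00)/2 = 0.265, v̄ = (0.54+0.00)/2 = 0.27 → q = 22.4×0.265×0.27 = 1.603 m³/s
Q = Σ q = 1.932 m³/s

1.93 m³/s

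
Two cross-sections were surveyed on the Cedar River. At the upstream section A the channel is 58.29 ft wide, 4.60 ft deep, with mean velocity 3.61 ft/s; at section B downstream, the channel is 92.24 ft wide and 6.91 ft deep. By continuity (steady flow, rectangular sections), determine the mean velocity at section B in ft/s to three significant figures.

Q = A₁V₁ = (58.29×4.60) × 3.61 = 968.0 ft³/s
A₂ = 92.24 × 6.91 = 637.4 ft²
V₂ = Q/A₂ = 968.0/637.4 = 1.519 ft/s

1.52 ft/s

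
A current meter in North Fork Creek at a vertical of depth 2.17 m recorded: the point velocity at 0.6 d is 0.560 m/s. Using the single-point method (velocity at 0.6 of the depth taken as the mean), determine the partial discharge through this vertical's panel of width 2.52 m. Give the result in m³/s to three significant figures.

3.06 m³/s

v̄ = v₀.₆ = 0.560 m/s
q = v̄ × d × w = 0.5600 × 2.17 × 2.52 = 3.062 m³/s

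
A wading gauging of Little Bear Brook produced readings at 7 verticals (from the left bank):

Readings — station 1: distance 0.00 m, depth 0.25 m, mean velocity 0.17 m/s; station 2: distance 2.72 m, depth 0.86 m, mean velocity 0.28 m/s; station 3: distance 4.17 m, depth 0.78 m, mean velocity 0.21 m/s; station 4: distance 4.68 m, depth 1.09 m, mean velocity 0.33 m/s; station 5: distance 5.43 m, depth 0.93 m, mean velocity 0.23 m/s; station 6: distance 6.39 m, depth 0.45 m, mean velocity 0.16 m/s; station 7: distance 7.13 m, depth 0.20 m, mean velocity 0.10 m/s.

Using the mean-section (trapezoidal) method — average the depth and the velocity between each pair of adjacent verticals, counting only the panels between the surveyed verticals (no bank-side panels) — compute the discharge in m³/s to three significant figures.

1.13 m³/s

Panel 1-2: Δb = 2.72 m, d̄ = (0.25+0.86)/2 = 0.555, v̄ = (0.17+0.28)/2 = 0.225 → q = 2.72×0.555×0.225 = 0.3397 m³/s
Panel 2-3: Δb = 1.45 m, d̄ = (0.86+0.78)/2 = 0.82, v̄ = (0.28+0.21)/2 = 0.245 → q = 1.45×0.82×0.245 = 0.2913 m³/s
Panel 3-4: Δb = 0.51 m, d̄ = (0.78+1.09)/2 = 0.935, v̄ = (0.21+0.33)/2 = 0.27 → q = 0.51×0.935×0.27 = 0.1287 m³/s
Panel 4-5: Δb = 0.75 m, d̄ = (1.09+0.93)/2 = 1.01, v̄ = (0.33+0.23)/2 = 0.28 → q = 0.75×1.01×0.28 = 0.2121 m³/s
Panel 5-6: Δb = 0.96 m, d̄ = (0.93+0.45)/2 = 0.69, v̄ = (0.23+0.16)/2 = 0.195 → q = 0.96×0.69×0.195 = 0.1292 m³/s
Panel 6-7: Δb = 0.74 m, d̄ = (0.45+0.20)/2 = 0.325, v̄ = (0.16+0.10)/2 = 0.13 → q = 0.74×0.325×0.13 = 0.03127 m³/s
Q = Σ q = 1.132 m³/s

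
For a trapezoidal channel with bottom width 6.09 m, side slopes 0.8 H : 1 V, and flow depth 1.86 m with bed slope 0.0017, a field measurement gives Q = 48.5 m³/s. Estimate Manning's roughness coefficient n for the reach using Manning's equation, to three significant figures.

0.0143

A = (b + z·y)·y = (6.09 + 0.8×1.86)×1.86 = 14.10 m²
P = b + 2y√(1+z²) = 6.09 + 2×1.86×√(1+0.8²) = 10.85 m
R = A/P = 14.10/10.85 = 1.299 m
n = (1/Q)·A·R^(2/3)·S^(1/2) = (1/48.5) × 14.10 × 1.190 × 0.04123 = 0.01426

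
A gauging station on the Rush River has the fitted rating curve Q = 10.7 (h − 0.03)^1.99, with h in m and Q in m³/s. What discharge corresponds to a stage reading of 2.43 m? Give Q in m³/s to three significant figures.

61.1 m³/s

Q = 10.7 × (2.43 − 0.03)^1.99 = 10.7 × 2.4^1.99 = 61.09 m³/s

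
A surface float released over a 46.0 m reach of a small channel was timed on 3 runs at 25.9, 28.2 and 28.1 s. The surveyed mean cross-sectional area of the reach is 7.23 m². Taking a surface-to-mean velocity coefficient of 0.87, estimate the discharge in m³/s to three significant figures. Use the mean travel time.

10.6 m³/s

t̄ = (25.9 + 28.2 + 28.1) / 3 = 27.4 s
v_surface = L / t̄ = 46.0 / 27.4 = 1.679 m/s
v_mean = 0.87 × 1.679 = 1.461 m/s
Q = A × v_mean = 7.23 × 1.461 = 10.56 m³/s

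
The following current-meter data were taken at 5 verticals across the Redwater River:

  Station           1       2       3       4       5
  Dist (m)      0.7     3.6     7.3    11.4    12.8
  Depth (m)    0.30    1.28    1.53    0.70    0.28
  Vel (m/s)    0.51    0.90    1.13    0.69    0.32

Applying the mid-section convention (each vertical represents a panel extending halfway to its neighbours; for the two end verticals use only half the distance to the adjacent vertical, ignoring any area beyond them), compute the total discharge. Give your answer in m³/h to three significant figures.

w_1 = (3.6 − 0.7)/2 = 1.45 m; q_1 = 0.51 × 0.30 × 1.45 = 0.2219 m³/s
w_2 = (7.3 − 0.7)/2 = 3.3 m; q_2 = 0.90 × 1.28 × 3.3 = 3.802 m³/s
w_3 = (11.4 − 3.6)/2 = 3.9 m; q_3 = 1.13 × 1.53 × 3.9 = 6.743 m³/s
w_4 = (12.8 − 7.3)/2 = 2.75 m; q_4 = 0.69 × 0.70 × 2.75 = 1.328 m³/s
w_5 = (12.8 − 11.4)/2 = 0.7 m; q_5 = 0.32 × 0.28 × 0.7 = 0.06272 m³/s
Q = Σ qᵢ = 12.16 m³/s
= 12.16 × 3600 = 43770 m³/h

43800 m³/h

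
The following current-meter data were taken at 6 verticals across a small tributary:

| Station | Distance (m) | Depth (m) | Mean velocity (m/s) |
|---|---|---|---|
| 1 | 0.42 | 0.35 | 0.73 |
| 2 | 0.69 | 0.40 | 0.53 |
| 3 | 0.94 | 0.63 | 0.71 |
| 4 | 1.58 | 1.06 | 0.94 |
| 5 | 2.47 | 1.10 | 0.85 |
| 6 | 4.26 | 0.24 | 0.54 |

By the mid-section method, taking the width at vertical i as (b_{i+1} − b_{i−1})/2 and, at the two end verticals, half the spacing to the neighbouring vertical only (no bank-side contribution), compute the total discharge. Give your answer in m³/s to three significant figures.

w_1 = (0.69 − 0.42)/2 = 0.135 m; q_1 = 0.73 × 0.35 × 0.135 = 0.03449 m³/s
w_2 = (0.94 − 0.42)/2 = 0.26 m; q_2 = 0.53 × 0.40 × 0.26 = 0.05512 m³/s
w_3 = (1.58 − 0.69)/2 = 0.445 m; q_3 = 0.71 × 0.63 × 0.445 = 0.1990 m³/s
w_4 = (2.47 − 0.94)/2 = 0.765 m; q_4 = 0.94 × 1.06 × 0.765 = 0.7622 m³/s
w_5 = (4.26 − 1.58)/2 = 1.34 m; q_5 = 0.85 × 1.10 × 1.34 = 1.253 m³/s
w_6 = (4.26 − 2.47)/2 = 0.895 m; q_6 = 0.54 × 0.24 × 0.895 = 0.1160 m³/s
Q = Σ qᵢ = 2.420 m³/s

2.42 m³/s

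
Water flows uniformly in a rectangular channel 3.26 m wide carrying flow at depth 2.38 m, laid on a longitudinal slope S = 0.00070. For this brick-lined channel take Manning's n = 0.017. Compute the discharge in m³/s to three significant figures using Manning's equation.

11.8 m³/s

A = b·y = 3.26 × 2.38 = 7.759 m²
P = b + 2y = 3.26 + 2×2.38 = 8.020 m
R = A/P = 7.759/8.020 = 0.9674 m
Q = (1/n)·A·R^(2/3)·S^(1/2) = (1/0.017) × 7.759 × 0.9674^(2/3) × 0.00070^(1/2) = 11.81 m³/s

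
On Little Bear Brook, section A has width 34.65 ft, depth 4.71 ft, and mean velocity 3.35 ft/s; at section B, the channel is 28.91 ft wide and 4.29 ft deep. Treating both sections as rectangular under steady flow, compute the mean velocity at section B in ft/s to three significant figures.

4.41 ft/s

Q = A₁V₁ = (34.65×4.71) × 3.35 = 546.7 ft³/s
A₂ = 28.91 × 4.29 = 124.0 ft²
V₂ = Q/A₂ = 546.7/124.0 = 4.408 ft/s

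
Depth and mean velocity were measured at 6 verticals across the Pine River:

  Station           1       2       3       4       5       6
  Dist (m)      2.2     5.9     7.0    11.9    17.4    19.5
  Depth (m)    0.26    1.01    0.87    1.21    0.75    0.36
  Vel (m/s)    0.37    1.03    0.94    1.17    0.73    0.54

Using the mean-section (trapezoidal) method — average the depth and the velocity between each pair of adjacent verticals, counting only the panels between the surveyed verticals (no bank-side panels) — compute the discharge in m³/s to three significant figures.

13.9 m³/s

Panel 1-2: Δb = 3.7 m, d̄ = (0.26+1.01)/2 = 0.635, v̄ = (0.37+1.03)/2 = 0.7 → q = 3.7×0.635×0.7 = 1.645 m³/s
Panel 2-3: Δb = 1.1 m, d̄ = (1.01+0.87)/2 = 0.94, v̄ = (1.03+0.94)/2 = 0.985 → q = 1.1×0.94×0.985 = 1.018 m³/s
Panel 3-4: Δb = 4.9 m, d̄ = (0.87+1.21)/2 = 1.04, v̄ = (0.94+1.17)/2 = 1.055 → q = 4.9×1.04×1.055 = 5.376 m³/s
Panel 4-5: Δb = 5.5 m, d̄ = (1.21+0.75)/2 = 0.98, v̄ = (1.17+0.73)/2 = 0.95 → q = 5.5×0.98×0.95 = 5.121 m³/s
Panel 5-6: Δb = 2.1 m, d̄ = (0.75+0.36)/2 = 0.555, v̄ = (0.73+0.54)/2 = 0.635 → q = 2.1×0.555×0.635 = 0.7401 m³/s
Q = Σ q = 13.90 m³/s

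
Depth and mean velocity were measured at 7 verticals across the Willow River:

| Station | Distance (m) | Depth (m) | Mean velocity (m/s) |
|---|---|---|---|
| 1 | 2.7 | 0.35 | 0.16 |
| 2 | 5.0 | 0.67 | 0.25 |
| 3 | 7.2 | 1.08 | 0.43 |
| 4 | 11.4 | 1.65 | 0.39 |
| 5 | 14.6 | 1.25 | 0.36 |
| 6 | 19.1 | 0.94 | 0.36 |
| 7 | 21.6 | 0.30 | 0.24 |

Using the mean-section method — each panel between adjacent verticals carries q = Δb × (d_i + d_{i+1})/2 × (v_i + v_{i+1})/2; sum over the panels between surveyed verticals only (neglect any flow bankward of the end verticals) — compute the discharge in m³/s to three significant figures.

Panel 1-2: Δb = 2.3 m, d̄ = (0.35+0.67)/2 = 0.51, v̄ = (0.16+0.25)/2 = 0.205 → q = 2.3×0.51×0.205 = 0.2405 m³/s
Panel 2-3: Δb = 2.2 m, d̄ = (0.67+1.08)/2 = 0.875, v̄ = (0.25+0.43)/2 = 0.34 → q = 2.2×0.875×0.34 = 0.6545 m³/s
Panel 3-4: Δb = 4.2 m, d̄ = (1.08+1.65)/2 = 1.365, v̄ = (0.43+0.39)/2 = 0.41 → q = 4.2×1.365×0.41 = 2.351 m³/s
Panel 4-5: Δb = 3.2 m, d̄ = (1.65+1.25)/2 = 1.45, v̄ = (0.39+0.36)/2 = 0.375 → q = 3.2×1.45×0.375 = 1.740 m³/s
Panel 5-6: Δb = 4.5 m, d̄ = (1.25+0.94)/2 = 1.095, v̄ = (0.36+0.36)/2 = 0.36 → q = 4.5×1.095×0.36 = 1.774 m³/s
Panel 6-7: Δb = 2.5 m, d̄ = (0.94+0.30)/2 = 0.62, v̄ = (0.36+0.24)/2 = 0.3 → q = 2.5×0.62×0.3 = 0.4650 m³/s
Q = Σ q = 7.224 m³/s

7.22 m³/s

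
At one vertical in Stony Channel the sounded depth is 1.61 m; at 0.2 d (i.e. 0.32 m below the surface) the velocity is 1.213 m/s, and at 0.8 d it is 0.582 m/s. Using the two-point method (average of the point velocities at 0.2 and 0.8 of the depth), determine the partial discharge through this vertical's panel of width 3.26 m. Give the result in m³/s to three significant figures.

v̄ = (1.213 + 0.582) / 2 = 0.8975 m/s
q = v̄ × d × w = 0.8975 × 1.61 × 3.26 = 4.711 m³/s

4.71 m³/s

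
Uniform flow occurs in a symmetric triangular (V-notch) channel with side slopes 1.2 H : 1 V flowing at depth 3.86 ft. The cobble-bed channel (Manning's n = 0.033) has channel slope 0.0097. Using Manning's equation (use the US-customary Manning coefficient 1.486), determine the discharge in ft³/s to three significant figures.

A = z·y² = 1.2×3.86² = 17.88 ft²
P = 2y√(1+z²) = 2×3.86×√(1+1.2²) = 12.06 ft
R = A/P = 17.88/12.06 = 1.483 ft
Q = (1.486/n)·A·R^(2/3)·S^(1/2) = (1.486/0.033) × 17.88 × 1.483^(2/3) × 0.0097^(1/2) = 103.1 ft³/s

103 ft³/s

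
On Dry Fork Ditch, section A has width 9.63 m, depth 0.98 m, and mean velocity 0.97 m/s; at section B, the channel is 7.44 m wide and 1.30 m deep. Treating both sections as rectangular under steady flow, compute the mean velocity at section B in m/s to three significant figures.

0.946 m/s

Q = A₁V₁ = (9.63×0.98) × 0.97 = 9.154 m³/s
A₂ = 7.44 × 1.30 = 9.672 m²
V₂ = Q/A₂ = 9.154/9.672 = 0.9465 m/s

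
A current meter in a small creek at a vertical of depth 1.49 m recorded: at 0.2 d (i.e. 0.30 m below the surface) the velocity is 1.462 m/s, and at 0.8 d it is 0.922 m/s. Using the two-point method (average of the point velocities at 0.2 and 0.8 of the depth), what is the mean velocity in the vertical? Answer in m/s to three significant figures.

v̄ = (1.462 + 0.922) / 2 = 1.192 m/s

1.19 m/s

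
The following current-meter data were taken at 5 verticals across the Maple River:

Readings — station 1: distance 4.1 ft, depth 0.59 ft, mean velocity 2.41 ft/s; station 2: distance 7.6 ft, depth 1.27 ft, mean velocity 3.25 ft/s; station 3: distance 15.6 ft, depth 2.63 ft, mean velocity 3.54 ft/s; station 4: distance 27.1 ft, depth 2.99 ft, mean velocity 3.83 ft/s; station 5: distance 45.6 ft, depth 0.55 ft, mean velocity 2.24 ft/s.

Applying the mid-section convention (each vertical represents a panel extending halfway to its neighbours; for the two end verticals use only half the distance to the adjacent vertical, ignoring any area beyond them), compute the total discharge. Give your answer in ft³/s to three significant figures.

w_1 = (7.6 − 4.1)/2 = 1.75 ft; q_1 = 2.41 × 0.59 × 1.75 = 2.488 ft³/s
w_2 = (15.6 − 4.1)/2 = 5.75 ft; q_2 = 3.25 × 1.27 × 5.75 = 23.73 ft³/s
w_3 = (27.1 − 7.6)/2 = 9.75 ft; q_3 = 3.54 × 2.63 × 9.75 = 90.77 ft³/s
w_4 = (45.6 − 15.6)/2 = 15 ft; q_4 = 3.83 × 2.99 × 15 = 171.8 ft³/s
w_5 = (45.6 − 27.1)/2 = 9.25 ft; q_5 = 2.24 × 0.55 × 9.25 = 11.40 ft³/s
Q = Σ qᵢ = 300.2 ft³/s

300 ft³/s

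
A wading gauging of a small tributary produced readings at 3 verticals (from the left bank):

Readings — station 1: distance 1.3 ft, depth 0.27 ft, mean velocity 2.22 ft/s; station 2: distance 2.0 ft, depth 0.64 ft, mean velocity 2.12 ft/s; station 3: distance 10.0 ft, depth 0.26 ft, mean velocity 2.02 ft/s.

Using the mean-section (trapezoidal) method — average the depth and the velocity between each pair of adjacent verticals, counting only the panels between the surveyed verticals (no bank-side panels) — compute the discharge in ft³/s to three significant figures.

Panel 1-2: Δb = 0.7 ft, d̄ = (0.27+0.64)/2 = 0.455, v̄ = (2.22+2.12)/2 = 2.17 → q = 0.7×0.455×2.17 = 0.6911 ft³/s
Panel 2-3: Δb = 8 ft, d̄ = (0.64+0.26)/2 = 0.45, v̄ = (2.12+2.02)/2 = 2.07 → q = 8×0.45×2.07 = 7.452 ft³/s
Q = Σ q = 8.143 ft³/s

8.14 ft³/s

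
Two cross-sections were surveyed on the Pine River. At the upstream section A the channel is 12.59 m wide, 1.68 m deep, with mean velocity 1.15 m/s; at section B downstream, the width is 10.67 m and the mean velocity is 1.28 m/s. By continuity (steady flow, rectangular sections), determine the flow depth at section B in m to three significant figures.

Q = A₁V₁ = (12.59×1.68) × 1.15 = 24.32 m³/s
d₂ = Q/(b₂ V₂) = 24.32/(10.67×1.28) = 1.781 m

1.78 m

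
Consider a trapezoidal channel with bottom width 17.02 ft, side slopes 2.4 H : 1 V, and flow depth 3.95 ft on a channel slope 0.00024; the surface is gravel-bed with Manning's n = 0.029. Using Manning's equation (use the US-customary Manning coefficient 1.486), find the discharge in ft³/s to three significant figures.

165 ft³/s

A = (b + z·y)·y = (17.02 + 2.4×3.95)×3.95 = 104.7 ft²
P = b + 2y√(1+z²) = 17.02 + 2×3.95×√(1+2.4²) = 37.56 ft
R = A/P = 104.7/37.56 = 2.787 ft
Q = (1.486/n)·A·R^(2/3)·S^(1/2) = (1.486/0.029) × 104.7 × 2.787^(2/3) × 0.00024^(1/2) = 164.6 ft³/s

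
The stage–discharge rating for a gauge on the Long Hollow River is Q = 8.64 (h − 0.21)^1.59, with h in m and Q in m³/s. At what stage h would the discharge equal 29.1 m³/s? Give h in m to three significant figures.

2.36 m

h − h₀ = (Q/C)^(1/b) = (29.1/8.64)^(1/1.59) = 2.146 m
h = 0.21 + 2.146 = 2.356 m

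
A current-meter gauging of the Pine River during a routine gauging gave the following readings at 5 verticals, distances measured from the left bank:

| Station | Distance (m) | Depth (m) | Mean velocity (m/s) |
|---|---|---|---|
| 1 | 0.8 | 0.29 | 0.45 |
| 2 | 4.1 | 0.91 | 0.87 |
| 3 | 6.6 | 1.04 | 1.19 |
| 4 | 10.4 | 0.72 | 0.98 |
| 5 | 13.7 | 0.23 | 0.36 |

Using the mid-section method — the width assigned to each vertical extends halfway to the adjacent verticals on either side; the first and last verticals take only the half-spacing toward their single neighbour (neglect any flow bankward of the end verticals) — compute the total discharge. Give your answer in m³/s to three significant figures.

9.05 m³/s

w_1 = (4.1 − 0.8)/2 = 1.65 m; q_1 = 0.45 × 0.29 × 1.65 = 0.2153 m³/s
w_2 = (6.6 − 0.8)/2 = 2.9 m; q_2 = 0.87 × 0.91 × 2.9 = 2.296 m³/s
w_3 = (10.4 − 4.1)/2 = 3.15 m; q_3 = 1.19 × 1.04 × 3.15 = 3.898 m³/s
w_4 = (13.7 − 6.6)/2 = 3.55 m; q_4 = 0.98 × 0.72 × 3.55 = 2.505 m³/s
w_5 = (13.7 − 10.4)/2 = 1.65 m; q_5 = 0.36 × 0.23 × 1.65 = 0.1366 m³/s
Q = Σ qᵢ = 9.051 m³/s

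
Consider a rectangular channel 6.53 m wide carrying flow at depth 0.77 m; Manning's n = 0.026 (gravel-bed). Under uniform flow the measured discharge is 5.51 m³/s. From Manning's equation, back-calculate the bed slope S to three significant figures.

0.00153

A = b·y = 6.53 × 0.77 = 5.028 m²
P = b + 2y = 6.53 + 2×0.77 = 8.070 m
R = A/P = 5.028/8.070 = 0.6231 m
S = (Q·n / (1·A·R^(2/3)))² = (5.51×0.026 / (1×5.028×0.7295))² = 0.001525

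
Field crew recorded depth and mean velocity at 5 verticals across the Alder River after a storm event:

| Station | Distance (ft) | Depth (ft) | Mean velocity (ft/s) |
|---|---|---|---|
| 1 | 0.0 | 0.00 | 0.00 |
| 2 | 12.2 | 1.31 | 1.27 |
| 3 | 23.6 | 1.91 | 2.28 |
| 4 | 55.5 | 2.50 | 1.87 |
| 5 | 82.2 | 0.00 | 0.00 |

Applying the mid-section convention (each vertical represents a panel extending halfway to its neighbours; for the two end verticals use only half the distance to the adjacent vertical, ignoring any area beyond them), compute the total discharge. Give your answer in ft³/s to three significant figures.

w_2 = (23.6 − 0.0)/2 = 11.8 ft; q_2 = 1.27 × 1.31 × 11.8 = 19.63 ft³/s
w_3 = (55.5 − 12.2)/2 = 21.65 ft; q_3 = 2.28 × 1.91 × 21.65 = 94.28 ft³/s
w_4 = (82.2 − 23.6)/2 = 29.3 ft; q_4 = 1.87 × 2.50 × 29.3 = 137.0 ft³/s
Stations 1, 5 contribute zero (depth or velocity is 0).
Q = Σ qᵢ = 250.9 ft³/s

251 ft³/s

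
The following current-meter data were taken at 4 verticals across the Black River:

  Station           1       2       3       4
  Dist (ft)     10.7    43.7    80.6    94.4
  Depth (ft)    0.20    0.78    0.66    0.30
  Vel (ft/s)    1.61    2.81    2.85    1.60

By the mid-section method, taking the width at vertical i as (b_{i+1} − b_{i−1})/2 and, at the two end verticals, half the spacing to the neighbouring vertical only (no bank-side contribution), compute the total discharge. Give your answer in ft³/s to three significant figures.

w_1 = (43.7 − 10.7)/2 = 16.5 ft; q_1 = 1.61 × 0.20 × 16.5 = 5.313 ft³/s
w_2 = (80.6 − 10.7)/2 = 34.95 ft; q_2 = 2.81 × 0.78 × 34.95 = 76.60 ft³/s
w_3 = (94.4 − 43.7)/2 = 25.35 ft; q_3 = 2.85 × 0.66 × 25.35 = 47.68 ft³/s
w_4 = (94.4 − 80.6)/2 = 6.9 ft; q_4 = 1.60 × 0.30 × 6.9 = 3.312 ft³/s
Q = Σ qᵢ = 132.9 ft³/s

133 ft³/s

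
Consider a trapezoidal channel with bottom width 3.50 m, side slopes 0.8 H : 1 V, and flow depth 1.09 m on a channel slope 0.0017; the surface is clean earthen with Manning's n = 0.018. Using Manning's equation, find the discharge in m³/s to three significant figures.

A = (b + z·y)·y = (3.50 + 0.8×1.09)×1.09 = 4.765 m²
P = b + 2y√(1+z²) = 3.50 + 2×1.09×√(1+0.8²) = 6.292 m
R = A/P = 4.765/6.292 = 0.7574 m
Q = (1/n)·A·R^(2/3)·S^(1/2) = (1/0.018) × 4.765 × 0.7574^(2/3) × 0.0017^(1/2) = 9.070 m³/s

9.07 m³/s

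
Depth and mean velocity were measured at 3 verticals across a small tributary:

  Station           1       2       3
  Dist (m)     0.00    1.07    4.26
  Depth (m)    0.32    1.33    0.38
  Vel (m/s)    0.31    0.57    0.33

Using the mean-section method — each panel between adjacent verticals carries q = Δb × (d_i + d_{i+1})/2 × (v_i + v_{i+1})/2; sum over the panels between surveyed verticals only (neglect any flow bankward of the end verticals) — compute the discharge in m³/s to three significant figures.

Panel 1-2: Δb = 1.07 m, d̄ = (0.32+1.33)/2 = 0.825, v̄ = (0.31+0.57)/2 = 0.44 → q = 1.07×0.825×0.44 = 0.3884 m³/s
Panel 2-3: Δb = 3.19 m, d̄ = (1.33+0.38)/2 = 0.855, v̄ = (0.57+0.33)/2 = 0.45 → q = 3.19×0.855×0.45 = 1.227 m³/s
Q = Σ q = 1.616 m³/s

1.62 m³/s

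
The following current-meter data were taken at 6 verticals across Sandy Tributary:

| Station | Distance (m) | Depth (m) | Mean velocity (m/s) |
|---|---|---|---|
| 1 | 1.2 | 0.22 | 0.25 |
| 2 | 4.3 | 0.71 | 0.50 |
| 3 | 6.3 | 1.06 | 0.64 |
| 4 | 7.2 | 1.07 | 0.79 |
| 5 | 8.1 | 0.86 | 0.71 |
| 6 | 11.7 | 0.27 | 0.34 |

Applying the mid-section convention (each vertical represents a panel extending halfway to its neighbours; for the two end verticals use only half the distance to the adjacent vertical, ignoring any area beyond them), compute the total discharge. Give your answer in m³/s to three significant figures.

w_1 = (4.3 − 1.2)/2 = 1.55 m; q_1 = 0.25 × 0.22 × 1.55 = 0.08525 m³/s
w_2 = (6.3 − 1.2)/2 = 2.55 m; q_2 = 0.50 × 0.71 × 2.55 = 0.9053 m³/s
w_3 = (7.2 − 4.3)/2 = 1.45 m; q_3 = 0.64 × 1.06 × 1.45 = 0.9837 m³/s
w_4 = (8.1 − 6.3)/2 = 0.9 m; q_4 = 0.79 × 1.07 × 0.9 = 0.7608 m³/s
w_5 = (11.7 − 7.2)/2 = 2.25 m; q_5 = 0.71 × 0.86 × 2.25 = 1.374 m³/s
w_6 = (11.7 − 8.1)/2 = 1.8 m; q_6 = 0.34 × 0.27 × 1.8 = 0.1652 m³/s
Q = Σ qᵢ = 4.274 m³/s

4.27 m³/s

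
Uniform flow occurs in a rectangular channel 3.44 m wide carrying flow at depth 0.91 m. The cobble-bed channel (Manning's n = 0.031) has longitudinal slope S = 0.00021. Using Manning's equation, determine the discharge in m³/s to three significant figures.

A = b·y = 3.44 × 0.91 = 3.130 m²
P = b + 2y = 3.44 + 2×0.91 = 5.260 m
R = A/P = 3.130/5.260 = 0.5951 m
Q = (1/n)·A·R^(2/3)·S^(1/2) = (1/0.031) × 3.130 × 0.5951^(2/3) × 0.00021^(1/2) = 1.035 m³/s

1.04 m³/s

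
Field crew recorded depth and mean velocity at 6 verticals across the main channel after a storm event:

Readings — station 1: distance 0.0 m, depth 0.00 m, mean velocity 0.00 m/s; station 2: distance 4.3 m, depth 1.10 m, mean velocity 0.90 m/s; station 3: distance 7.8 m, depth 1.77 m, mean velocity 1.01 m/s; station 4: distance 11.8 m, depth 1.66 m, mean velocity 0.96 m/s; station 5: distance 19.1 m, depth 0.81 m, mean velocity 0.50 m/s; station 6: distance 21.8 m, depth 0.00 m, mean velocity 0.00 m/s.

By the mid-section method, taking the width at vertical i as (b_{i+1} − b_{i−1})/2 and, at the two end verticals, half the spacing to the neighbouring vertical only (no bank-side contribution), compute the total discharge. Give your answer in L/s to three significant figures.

w_2 = (7.8 − 0.0)/2 = 3.9 m; q_2 = 0.90 × 1.10 × 3.9 = 3.861 m³/s
w_3 = (11.8 − 4.3)/2 = 3.75 m; q_3 = 1.01 × 1.77 × 3.75 = 6.704 m³/s
w_4 = (19.1 − 7.8)/2 = 5.65 m; q_4 = 0.96 × 1.66 × 5.65 = 9.004 m³/s
w_5 = (21.8 − 11.8)/2 = 5 m; q_5 = 0.50 × 0.81 × 5 = 2.025 m³/s
Stations 1, 6 contribute zero (depth or velocity is 0).
Q = Σ qᵢ = 21.59 m³/s
= 21.59 × 1000 = 21590 L/s

21600 L/s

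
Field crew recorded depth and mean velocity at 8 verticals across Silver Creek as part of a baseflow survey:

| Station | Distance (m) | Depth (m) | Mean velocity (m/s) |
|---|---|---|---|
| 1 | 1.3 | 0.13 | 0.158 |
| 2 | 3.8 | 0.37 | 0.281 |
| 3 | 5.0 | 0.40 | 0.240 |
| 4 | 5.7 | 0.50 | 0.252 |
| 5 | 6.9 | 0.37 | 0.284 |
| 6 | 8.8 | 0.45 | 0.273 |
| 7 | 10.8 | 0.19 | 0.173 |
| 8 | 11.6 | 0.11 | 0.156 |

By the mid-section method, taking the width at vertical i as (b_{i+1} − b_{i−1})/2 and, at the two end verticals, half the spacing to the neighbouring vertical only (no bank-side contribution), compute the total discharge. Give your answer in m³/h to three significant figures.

w_1 = (3.8 − 1.3)/2 = 1.25 m; q_1 = 0.158 × 0.13 × 1.25 = 0.02568 m³/s
w_2 = (5.0 − 1.3)/2 = 1.85 m; q_2 = 0.281 × 0.37 × 1.85 = 0.1923 m³/s
w_3 = (5.7 − 3.8)/2 = 0.95 m; q_3 = 0.240 × 0.40 × 0.95 = 0.09120 m³/s
w_4 = (6.9 − 5.0)/2 = 0.95 m; q_4 = 0.252 × 0.50 × 0.95 = 0.1197 m³/s
w_5 = (8.8 − 5.7)/2 = 1.55 m; q_5 = 0.284 × 0.37 × 1.55 = 0.1629 m³/s
w_6 = (10.8 − 6.9)/2 = 1.95 m; q_6 = 0.273 × 0.45 × 1.95 = 0.2396 m³/s
w_7 = (11.6 − 8.8)/2 = 1.4 m; q_7 = 0.173 × 0.19 × 1.4 = 0.04602 m³/s
w_8 = (11.6 − 10.8)/2 = 0.4 m; q_8 = 0.156 × 0.11 × 0.4 = 0.006864 m³/s
Q = Σ qᵢ = 0.8842 m³/s
= 0.8842 × 3600 = 3183 m³/h

3180 m³/h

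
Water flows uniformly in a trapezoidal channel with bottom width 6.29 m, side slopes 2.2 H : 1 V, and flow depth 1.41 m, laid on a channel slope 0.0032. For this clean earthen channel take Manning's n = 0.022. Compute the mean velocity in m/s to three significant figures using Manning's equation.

A = (b + z·y)·y = (6.29 + 2.2×1.41)×1.41 = 13.24 m²
P = b + 2y√(1+z²) = 6.29 + 2×1.41×√(1+2.2²) = 13.10 m
R = A/P = 13.24/13.10 = 1.011 m
Q = (1/n)·A·R^(2/3)·S^(1/2) = (1/0.022) × 13.24 × 1.011^(2/3) × 0.0032^(1/2) = 34.29 m³/s
V = Q/A = 34.29/13.24 = 2.589 m/s

2.59 m/s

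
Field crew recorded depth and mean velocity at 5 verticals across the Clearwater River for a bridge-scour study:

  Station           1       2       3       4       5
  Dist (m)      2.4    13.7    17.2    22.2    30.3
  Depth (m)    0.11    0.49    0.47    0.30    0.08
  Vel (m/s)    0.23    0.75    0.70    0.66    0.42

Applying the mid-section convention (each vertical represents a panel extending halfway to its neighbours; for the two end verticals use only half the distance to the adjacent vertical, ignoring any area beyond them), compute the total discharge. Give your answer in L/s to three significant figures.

w_1 = (13.7 − 2.4)/2 = 5.65 m; q_1 = 0.23 × 0.11 × 5.65 = 0.1429 m³/s
w_2 = (17.2 − 2.4)/2 = 7.4 m; q_2 = 0.75 × 0.49 × 7.4 = 2.720 m³/s
w_3 = (22.2 − 13.7)/2 = 4.25 m; q_3 = 0.70 × 0.47 × 4.25 = 1.398 m³/s
w_4 = (30.3 − 17.2)/2 = 6.55 m; q_4 = 0.66 × 0.30 × 6.55 = 1.297 m³/s
w_5 = (30.3 − 22.2)/2 = 4.05 m; q_5 = 0.42 × 0.08 × 4.05 = 0.1361 m³/s
Q = Σ qᵢ = 5.694 m³/s
= 5.694 × 1000 = 5694 L/s

5690 L/s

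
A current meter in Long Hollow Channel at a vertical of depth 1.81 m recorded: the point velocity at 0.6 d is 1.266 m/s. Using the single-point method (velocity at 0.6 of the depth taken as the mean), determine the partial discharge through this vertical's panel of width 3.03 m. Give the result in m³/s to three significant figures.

v̄ = v₀.₆ = 1.266 m/s
q = v̄ × d × w = 1.266 × 1.81 × 3.03 = 6.943 m³/s

6.94 m³/s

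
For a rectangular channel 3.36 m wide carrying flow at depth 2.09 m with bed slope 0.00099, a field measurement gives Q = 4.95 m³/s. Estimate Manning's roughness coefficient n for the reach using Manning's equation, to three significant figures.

0.0426

A = b·y = 3.36 × 2.09 = 7.022 m²
P = b + 2y = 3.36 + 2×2.09 = 7.540 m
R = A/P = 7.022/7.540 = 0.9314 m
n = (1/Q)·A·R^(2/3)·S^(1/2) = (1/4.95) × 7.022 × 0.9537 × 0.03146 = 0.04257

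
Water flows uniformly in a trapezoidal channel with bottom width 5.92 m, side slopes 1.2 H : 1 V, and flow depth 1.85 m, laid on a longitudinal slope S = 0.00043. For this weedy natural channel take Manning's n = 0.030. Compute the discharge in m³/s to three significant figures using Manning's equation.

A = (b + z·y)·y = (5.92 + 1.2×1.85)×1.85 = 15.06 m²
P = b + 2y√(1+z²) = 5.92 + 2×1.85×√(1+1.2²) = 11.70 m
R = A/P = 15.06/11.70 = 1.287 m
Q = (1/n)·A·R^(2/3)·S^(1/2) = (1/0.030) × 15.06 × 1.287^(2/3) × 0.00043^(1/2) = 12.32 m³/s

12.3 m³/s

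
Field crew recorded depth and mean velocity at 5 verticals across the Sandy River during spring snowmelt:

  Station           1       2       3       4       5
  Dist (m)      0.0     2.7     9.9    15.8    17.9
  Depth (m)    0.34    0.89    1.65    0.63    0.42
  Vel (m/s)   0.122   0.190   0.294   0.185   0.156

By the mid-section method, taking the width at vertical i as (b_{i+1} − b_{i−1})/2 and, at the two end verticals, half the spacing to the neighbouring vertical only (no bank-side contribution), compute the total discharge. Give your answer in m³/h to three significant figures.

16600 m³/h

w_1 = (2.7 − 0.0)/2 = 1.35 m; q_1 = 0.122 × 0.34 × 1.35 = 0.05600 m³/s
w_2 = (9.9 − 0.0)/2 = 4.95 m; q_2 = 0.190 × 0.89 × 4.95 = 0.8370 m³/s
w_3 = (15.8 − 2.7)/2 = 6.55 m; q_3 = 0.294 × 1.65 × 6.55 = 3.177 m³/s
w_4 = (17.9 − 9.9)/2 = 4 m; q_4 = 0.185 × 0.63 × 4 = 0.4662 m³/s
w_5 = (17.9 − 15.8)/2 = 1.05 m; q_5 = 0.156 × 0.42 × 1.05 = 0.06880 m³/s
Q = Σ qᵢ = 4.605 m³/s
= 4.605 × 3600 = 16580 m³/h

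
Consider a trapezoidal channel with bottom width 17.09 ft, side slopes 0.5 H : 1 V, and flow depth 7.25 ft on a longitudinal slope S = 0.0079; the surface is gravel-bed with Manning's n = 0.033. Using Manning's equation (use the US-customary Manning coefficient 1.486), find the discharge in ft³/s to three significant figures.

1640 ft³/s

A = (b + z·y)·y = (17.09 + 0.5×7.25)×7.25 = 150.2 ft²
P = b + 2y√(1+z²) = 17.09 + 2×7.25×√(1+0.5²) = 33.30 ft
R = A/P = 150.2/33.30 = 4.510 ft
Q = (1.486/n)·A·R^(2/3)·S^(1/2) = (1.486/0.033) × 150.2 × 4.510^(2/3) × 0.0079^(1/2) = 1641 ft³/s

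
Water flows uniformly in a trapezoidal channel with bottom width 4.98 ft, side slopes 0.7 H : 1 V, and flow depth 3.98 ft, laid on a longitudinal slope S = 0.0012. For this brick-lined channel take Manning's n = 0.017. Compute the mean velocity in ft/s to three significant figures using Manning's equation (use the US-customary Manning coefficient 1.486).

4.97 ft/s

A = (b + z·y)·y = (4.98 + 0.7×3.98)×3.98 = 30.91 ft²
P = b + 2y√(1+z²) = 4.98 + 2×3.98×√(1+0.7²) = 14.70 ft
R = A/P = 30.91/14.70 = 2.103 ft
Q = (1.486/n)·A·R^(2/3)·S^(1/2) = (1.486/0.017) × 30.91 × 2.103^(2/3) × 0.0012^(1/2) = 153.6 ft³/s
V = Q/A = 153.6/30.91 = 4.971 ft/s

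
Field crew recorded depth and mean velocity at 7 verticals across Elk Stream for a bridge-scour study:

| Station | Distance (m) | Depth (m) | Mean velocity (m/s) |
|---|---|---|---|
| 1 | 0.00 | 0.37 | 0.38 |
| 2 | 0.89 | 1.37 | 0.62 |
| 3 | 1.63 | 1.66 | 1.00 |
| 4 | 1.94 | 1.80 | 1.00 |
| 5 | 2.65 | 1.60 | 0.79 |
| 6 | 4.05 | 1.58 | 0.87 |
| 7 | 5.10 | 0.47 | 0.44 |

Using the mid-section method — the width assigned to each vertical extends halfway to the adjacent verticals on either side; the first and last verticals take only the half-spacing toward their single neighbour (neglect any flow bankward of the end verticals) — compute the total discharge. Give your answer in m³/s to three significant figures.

5.67 m³/s

w_1 = (0.89 − 0.00)/2 = 0.445 m; q_1 = 0.38 × 0.37 × 0.445 = 0.06257 m³/s
w_2 = (1.63 − 0.00)/2 = 0.815 m; q_2 = 0.62 × 1.37 × 0.815 = 0.6923 m³/s
w_3 = (1.94 − 0.89)/2 = 0.525 m; q_3 = 1.00 × 1.66 × 0.525 = 0.8715 m³/s
w_4 = (2.65 − 1.63)/2 = 0.51 m; q_4 = 1.00 × 1.80 × 0.51 = 0.9180 m³/s
w_5 = (4.05 − 1.94)/2 = 1.055 m; q_5 = 0.79 × 1.60 × 1.055 = 1.334 m³/s
w_6 = (5.10 − 2.65)/2 = 1.225 m; q_6 = 0.87 × 1.58 × 1.225 = 1.684 m³/s
w_7 = (5.10 − 4.05)/2 = 0.525 m; q_7 = 0.44 × 0.47 × 0.525 = 0.1086 m³/s
Q = Σ qᵢ = 5.670 m³/s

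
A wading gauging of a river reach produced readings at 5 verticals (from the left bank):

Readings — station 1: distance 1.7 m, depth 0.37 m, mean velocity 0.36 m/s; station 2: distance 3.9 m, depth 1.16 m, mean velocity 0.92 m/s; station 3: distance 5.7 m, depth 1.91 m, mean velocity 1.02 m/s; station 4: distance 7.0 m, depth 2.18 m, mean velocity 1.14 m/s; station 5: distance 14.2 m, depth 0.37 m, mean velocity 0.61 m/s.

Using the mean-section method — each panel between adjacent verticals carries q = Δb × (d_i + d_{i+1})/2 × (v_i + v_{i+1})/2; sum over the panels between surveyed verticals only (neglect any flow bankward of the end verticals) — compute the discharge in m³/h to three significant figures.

Panel 1-2: Δb = 2.2 m, d̄ = (0.37+1.16)/2 = 0.765, v̄ = (0.36+0.92)/2 = 0.64 → q = 2.2×0.765×0.64 = 1.077 m³/s
Panel 2-3: Δb = 1.8 m, d̄ = (1.16+1.91)/2 = 1.535, v̄ = (0.92+1.02)/2 = 0.97 → q = 1.8×1.535×0.97 = 2.680 m³/s
Panel 3-4: Δb = 1.3 m, d̄ = (1.91+2.18)/2 = 2.045, v̄ = (1.02+1.14)/2 = 1.08 → q = 1.3×2.045×1.08 = 2.871 m³/s
Panel 4-5: Δb = 7.2 m, d̄ = (2.18+0.37)/2 = 1.275, v̄ = (1.14+0.61)/2 = 0.875 → q = 7.2×1.275×0.875 = 8.033 m³/s
Q = Σ q = 14.66 m³/s
= 14.66 × 3600 = 52780 m³/h

52800 m³/h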